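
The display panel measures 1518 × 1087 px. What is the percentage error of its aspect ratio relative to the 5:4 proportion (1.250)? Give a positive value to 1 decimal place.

11.7%

Ratio = 1518 / 1087 ≈ 1.3965.
Ideal 5:4 = 1.2500. |1.3965 − 1.2500| / 1.2500 ≈ 11.72% → 11.7%.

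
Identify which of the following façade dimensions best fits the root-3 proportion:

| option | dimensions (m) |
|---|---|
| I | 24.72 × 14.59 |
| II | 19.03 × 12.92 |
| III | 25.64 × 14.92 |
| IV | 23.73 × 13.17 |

Target root-3 ≈ 1.732.
I: 1.694 (Δ0.038)  II: 1.473 (Δ0.259)  III: 1.718 (Δ0.014)  IV: 1.802 (Δ0.070)

III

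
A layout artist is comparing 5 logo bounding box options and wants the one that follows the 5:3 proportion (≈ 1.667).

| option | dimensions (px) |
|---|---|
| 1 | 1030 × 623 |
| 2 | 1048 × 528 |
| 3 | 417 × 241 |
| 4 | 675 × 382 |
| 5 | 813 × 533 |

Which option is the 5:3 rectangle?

1

Ratios (long/short): 1 ≈ 1.653; 2 ≈ 1.985; 3 ≈ 1.730; 4 ≈ 1.767; 5 ≈ 1.525.
5:3 ≈ 1.667; option 1 is nearest (Δ 0.014).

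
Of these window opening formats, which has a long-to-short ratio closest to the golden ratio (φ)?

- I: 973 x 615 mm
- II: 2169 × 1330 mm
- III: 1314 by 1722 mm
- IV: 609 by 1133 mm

II

Ratios (long/short): I ≈ 1.582; II ≈ 1.631; III ≈ 1.311; IV ≈ 1.860.
golden ratio ≈ 1.618; option II is nearest (Δ 0.013).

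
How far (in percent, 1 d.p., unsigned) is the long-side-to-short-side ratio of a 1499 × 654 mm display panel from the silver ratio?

Ratio = 1499 / 654 ≈ 2.2920.
Ideal silver ratio ≈ 2.4142. |2.2920 − 2.4142| / 2.4142 ≈ 5.06% → 5.1%.

5.1%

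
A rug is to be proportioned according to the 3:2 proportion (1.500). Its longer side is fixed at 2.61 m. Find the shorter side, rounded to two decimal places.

1.74 m

3:2 = 1.50000.
Shorter side = 2.61 ÷ 1.50000 ≈ 1.7400 → 1.74 m.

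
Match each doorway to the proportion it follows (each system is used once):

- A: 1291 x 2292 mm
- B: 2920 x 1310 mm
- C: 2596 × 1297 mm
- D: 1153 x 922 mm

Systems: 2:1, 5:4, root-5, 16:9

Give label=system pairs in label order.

Ratios: A ≈ 1.775; B ≈ 2.229; C ≈ 2.002; D ≈ 1.251.
Targets: 2:1 ≈ 2.000; 5:4 ≈ 1.250; root-5 ≈ 2.236; 16:9 ≈ 1.778.

A=16:9, B=root-5, C=2:1, D=5:4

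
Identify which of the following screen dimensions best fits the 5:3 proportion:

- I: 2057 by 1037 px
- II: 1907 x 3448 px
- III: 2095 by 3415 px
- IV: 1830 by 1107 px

IV

Target 5:3 ≈ 1.667.
I: 1.984 (Δ0.317)  II: 1.808 (Δ0.141)  III: 1.630 (Δ0.037)  IV: 1.653 (Δ0.014)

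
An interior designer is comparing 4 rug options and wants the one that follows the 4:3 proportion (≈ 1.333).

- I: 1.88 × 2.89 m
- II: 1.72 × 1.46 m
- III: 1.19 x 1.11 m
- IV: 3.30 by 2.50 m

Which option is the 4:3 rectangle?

IV

Ratios (long/short): I ≈ 1.537; II ≈ 1.178; III ≈ 1.072; IV ≈ 1.320.
4:3 ≈ 1.333; option IV is nearest (Δ 0.013).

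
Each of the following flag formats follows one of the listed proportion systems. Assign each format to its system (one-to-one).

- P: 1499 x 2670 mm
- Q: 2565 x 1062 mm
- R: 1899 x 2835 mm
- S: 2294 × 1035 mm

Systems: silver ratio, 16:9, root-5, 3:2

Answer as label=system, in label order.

P=16:9, Q=silver ratio, R=3:2, S=root-5

Ratios: P ≈ 1.781; Q ≈ 2.415; R ≈ 1.493; S ≈ 2.216.
Targets: silver ratio ≈ 2.414; 16:9 ≈ 1.778; root-5 ≈ 2.236; 3:2 ≈ 1.500.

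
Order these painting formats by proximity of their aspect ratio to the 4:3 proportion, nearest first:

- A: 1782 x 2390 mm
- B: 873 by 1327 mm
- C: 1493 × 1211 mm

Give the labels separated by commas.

A, C, B

Ratios: A = 2390 / 1782 ≈ 1.341; B = 1327 / 873 ≈ 1.520; C = 1493 / 1211 ≈ 1.233.
|Δ from 1.333|: A 0.008; B 0.187; C 0.100.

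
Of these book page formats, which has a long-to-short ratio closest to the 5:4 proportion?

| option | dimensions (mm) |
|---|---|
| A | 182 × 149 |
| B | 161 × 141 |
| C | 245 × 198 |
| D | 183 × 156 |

C

Ratios (long/short): A ≈ 1.221; B ≈ 1.142; C ≈ 1.237; D ≈ 1.173.
5:4 ≈ 1.250; option C is nearest (Δ 0.013).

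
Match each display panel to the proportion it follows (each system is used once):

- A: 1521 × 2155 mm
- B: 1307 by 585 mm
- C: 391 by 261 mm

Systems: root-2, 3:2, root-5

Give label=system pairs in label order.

A=root-2, B=root-5, C=3:2

A = 2155/1521 ≈ 1.417 → root-2 (1.414)
B = 1307/585 ≈ 2.234 → root-5 (2.236)
C = 391/261 ≈ 1.498 → 3:2 (1.500)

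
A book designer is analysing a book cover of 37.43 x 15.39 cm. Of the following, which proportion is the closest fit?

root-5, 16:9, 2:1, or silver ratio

silver ratio

37.43/15.39 ≈ 2.432. Nearest candidates are silver ratio (2.414, off by 0.018) and root-5 (2.236, off by 0.196).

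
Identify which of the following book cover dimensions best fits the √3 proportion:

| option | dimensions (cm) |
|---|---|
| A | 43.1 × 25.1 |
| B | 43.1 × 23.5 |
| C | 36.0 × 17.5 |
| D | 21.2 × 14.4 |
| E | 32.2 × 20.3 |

A

Target root-3 ≈ 1.732.
A: 1.717 (Δ0.015)  B: 1.834 (Δ0.102)  C: 2.057 (Δ0.325)  D: 1.472 (Δ0.260)  E: 1.586 (Δ0.146)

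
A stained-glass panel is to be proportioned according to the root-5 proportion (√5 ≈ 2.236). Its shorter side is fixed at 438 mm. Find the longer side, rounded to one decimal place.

979.4 mm

root-5 ≈ 2.23607.
Longer side = 438 × 2.23607 ≈ 979.399 → 979.4 mm.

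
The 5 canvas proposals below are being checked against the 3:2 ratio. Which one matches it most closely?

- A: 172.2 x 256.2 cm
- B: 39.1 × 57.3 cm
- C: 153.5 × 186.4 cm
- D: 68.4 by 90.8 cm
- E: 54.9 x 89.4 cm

Ratios (long/short): A ≈ 1.488; B ≈ 1.465; C ≈ 1.214; D ≈ 1.327; E ≈ 1.628.
3:2 ≈ 1.500; option A is nearest (Δ 0.012).

A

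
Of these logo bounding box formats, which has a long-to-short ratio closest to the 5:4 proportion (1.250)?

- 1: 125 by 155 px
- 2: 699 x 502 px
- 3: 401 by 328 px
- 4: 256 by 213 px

1

Target 5:4 ≈ 1.250.
1: 1.240 (Δ0.010)  2: 1.392 (Δ0.142)  3: 1.223 (Δ0.027)  4: 1.202 (Δ0.048)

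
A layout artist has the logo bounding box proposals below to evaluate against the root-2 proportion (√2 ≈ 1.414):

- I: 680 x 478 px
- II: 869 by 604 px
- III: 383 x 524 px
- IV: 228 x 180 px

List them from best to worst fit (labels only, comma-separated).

I, II, III, IV

Ratios: I = 680 / 478 ≈ 1.423; II = 869 / 604 ≈ 1.439; III = 524 / 383 ≈ 1.368; IV = 228 / 180 ≈ 1.267.
|Δ from 1.414|: I 0.009; II 0.025; III 0.046; IV 0.147.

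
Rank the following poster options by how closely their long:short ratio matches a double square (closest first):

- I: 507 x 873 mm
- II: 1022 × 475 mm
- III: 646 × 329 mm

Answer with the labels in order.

I: 873/507 ≈ 1.722 → |1.722 − 2.000| = 0.278
II: 1022/475 ≈ 2.152 → |2.152 − 2.000| = 0.152
III: 646/329 ≈ 1.964 → |1.964 − 2.000| = 0.036

III, II, I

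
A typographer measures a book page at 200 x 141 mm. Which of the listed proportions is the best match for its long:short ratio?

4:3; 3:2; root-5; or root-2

Ratio = 200 / 141 ≈ 1.418.
Distances: 4:3 1.333 (Δ 0.085); 3:2 1.500 (Δ 0.082); root-5 2.236 (Δ 0.818); root-2 1.414 (Δ 0.004).

root-2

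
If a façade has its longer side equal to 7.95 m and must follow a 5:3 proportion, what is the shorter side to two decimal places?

5:3 ≈ 1.66667.
Shorter side = 7.95 ÷ 1.66667 ≈ 4.7700 → 4.77 m.

4.77 m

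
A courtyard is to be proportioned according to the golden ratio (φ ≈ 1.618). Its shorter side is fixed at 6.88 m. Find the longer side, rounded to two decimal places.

golden ratio ≈ 1.61803.
Longer side = 6.88 × 1.61803 ≈ 11.1320 → 11.13 m.

11.13 m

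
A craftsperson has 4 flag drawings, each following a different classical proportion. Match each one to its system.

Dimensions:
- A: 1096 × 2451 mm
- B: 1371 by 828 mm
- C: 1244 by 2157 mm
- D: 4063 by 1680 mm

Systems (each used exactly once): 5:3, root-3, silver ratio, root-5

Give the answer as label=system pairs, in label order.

Ratios: A ≈ 2.236; B ≈ 1.656; C ≈ 1.734; D ≈ 2.418.
Targets: 5:3 ≈ 1.667; root-3 ≈ 1.732; silver ratio ≈ 2.414; root-5 ≈ 2.236.

A=root-5, B=5:3, C=root-3, D=silver ratio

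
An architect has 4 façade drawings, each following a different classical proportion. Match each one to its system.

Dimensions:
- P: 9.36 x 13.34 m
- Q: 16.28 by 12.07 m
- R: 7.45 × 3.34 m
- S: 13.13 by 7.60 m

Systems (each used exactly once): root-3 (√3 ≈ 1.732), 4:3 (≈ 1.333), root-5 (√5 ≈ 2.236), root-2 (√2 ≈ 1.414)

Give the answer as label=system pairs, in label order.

P=root-2, Q=4:3, R=root-5, S=root-3

P = 13.34/9.36 ≈ 1.425 → root-2 (1.414)
Q = 16.28/12.07 ≈ 1.349 → 4:3 (1.333)
R = 7.45/3.34 ≈ 2.231 → root-5 (2.236)
S = 13.13/7.60 ≈ 1.728 → root-3 (1.732)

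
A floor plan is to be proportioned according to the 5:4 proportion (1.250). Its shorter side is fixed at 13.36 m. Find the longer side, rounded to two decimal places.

16.70 m

5:4 = 1.25000.
Longer side = 13.36 × 1.25000 ≈ 16.7000 → 16.70 m.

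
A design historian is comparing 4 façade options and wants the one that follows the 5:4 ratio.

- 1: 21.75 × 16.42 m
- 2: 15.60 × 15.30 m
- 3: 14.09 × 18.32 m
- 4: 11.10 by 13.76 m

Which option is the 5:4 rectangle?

4

Target 5:4 ≈ 1.250.
1: 1.325 (Δ0.075)  2: 1.020 (Δ0.230)  3: 1.300 (Δ0.050)  4: 1.240 (Δ0.010)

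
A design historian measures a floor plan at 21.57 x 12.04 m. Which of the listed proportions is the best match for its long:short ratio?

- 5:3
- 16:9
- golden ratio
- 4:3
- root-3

16:9

Ratio = 21.57 / 12.04 ≈ 1.792.
Distances: 5:3 1.667 (Δ 0.125); 16:9 1.778 (Δ 0.014); golden ratio 1.618 (Δ 0.174); 4:3 1.333 (Δ 0.459); root-3 1.732 (Δ 0.060).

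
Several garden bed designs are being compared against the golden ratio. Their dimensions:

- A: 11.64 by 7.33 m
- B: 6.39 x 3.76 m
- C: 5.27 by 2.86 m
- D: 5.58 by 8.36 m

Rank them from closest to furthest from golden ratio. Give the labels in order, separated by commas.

A, B, D, C

Ratios: A = 11.64 / 7.33 ≈ 1.588; B = 6.39 / 3.76 ≈ 1.699; C = 5.27 / 2.86 ≈ 1.843; D = 8.36 / 5.58 ≈ 1.498.
|Δ from 1.618|: A 0.030; B 0.081; C 0.225; D 0.120.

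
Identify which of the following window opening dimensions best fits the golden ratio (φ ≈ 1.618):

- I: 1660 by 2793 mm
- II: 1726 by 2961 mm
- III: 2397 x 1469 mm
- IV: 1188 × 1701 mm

Target golden ratio ≈ 1.618.
I: 1.683 (Δ0.065)  II: 1.716 (Δ0.098)  III: 1.632 (Δ0.014)  IV: 1.432 (Δ0.186)

III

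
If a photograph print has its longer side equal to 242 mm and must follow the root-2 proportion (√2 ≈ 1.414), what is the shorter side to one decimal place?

171.1 mm

root-2 ≈ 1.41421.
Shorter side = 242 ÷ 1.41421 ≈ 171.120 → 171.1 mm.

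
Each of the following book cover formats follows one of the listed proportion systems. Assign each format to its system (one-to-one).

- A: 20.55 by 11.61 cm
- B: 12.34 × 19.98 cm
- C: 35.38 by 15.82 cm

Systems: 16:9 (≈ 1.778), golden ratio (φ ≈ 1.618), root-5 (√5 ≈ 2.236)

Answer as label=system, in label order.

A=16:9, B=golden ratio, C=root-5

Ratios: A ≈ 1.770; B ≈ 1.619; C ≈ 2.236.
Targets: 16:9 ≈ 1.778; golden ratio ≈ 1.618; root-5 ≈ 2.236.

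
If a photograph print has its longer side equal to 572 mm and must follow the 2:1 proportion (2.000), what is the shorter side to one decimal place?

286.0 mm

2:1 = 2.00000.
Shorter side = 572 ÷ 2.00000 ≈ 286.000 → 286.0 mm.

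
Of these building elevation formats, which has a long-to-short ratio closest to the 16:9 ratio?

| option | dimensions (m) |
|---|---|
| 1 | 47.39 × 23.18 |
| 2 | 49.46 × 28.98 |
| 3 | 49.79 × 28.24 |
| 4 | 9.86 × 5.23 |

Target 16:9 ≈ 1.778.
1: 2.044 (Δ0.266)  2: 1.707 (Δ0.071)  3: 1.763 (Δ0.015)  4: 1.885 (Δ0.107)

3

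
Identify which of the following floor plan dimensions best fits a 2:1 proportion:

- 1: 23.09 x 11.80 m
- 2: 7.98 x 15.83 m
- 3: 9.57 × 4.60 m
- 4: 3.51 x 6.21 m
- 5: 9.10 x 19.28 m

Target 2:1 ≈ 2.000.
1: 1.957 (Δ0.043)  2: 1.984 (Δ0.016)  3: 2.080 (Δ0.080)  4: 1.769 (Δ0.231)  5: 2.119 (Δ0.119)

2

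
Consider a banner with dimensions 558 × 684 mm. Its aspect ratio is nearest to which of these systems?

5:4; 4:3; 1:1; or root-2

684/558 ≈ 1.226. Nearest candidates are 5:4 (1.250, off by 0.024) and 4:3 (1.333, off by 0.107).

5:4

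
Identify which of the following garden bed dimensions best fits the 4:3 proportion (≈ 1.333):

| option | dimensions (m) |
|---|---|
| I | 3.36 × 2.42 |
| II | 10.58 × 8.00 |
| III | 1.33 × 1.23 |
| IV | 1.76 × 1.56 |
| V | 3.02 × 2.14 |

II

Target 4:3 ≈ 1.333.
I: 1.388 (Δ0.055)  II: 1.323 (Δ0.010)  III: 1.081 (Δ0.252)  IV: 1.128 (Δ0.205)  V: 1.411 (Δ0.078)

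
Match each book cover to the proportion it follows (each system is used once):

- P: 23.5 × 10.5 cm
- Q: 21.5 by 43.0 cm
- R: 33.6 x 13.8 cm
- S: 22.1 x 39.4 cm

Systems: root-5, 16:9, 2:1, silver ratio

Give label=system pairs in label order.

Ratios: P ≈ 2.238; Q ≈ 2.000; R ≈ 2.435; S ≈ 1.783.
Targets: root-5 ≈ 2.236; 16:9 ≈ 1.778; 2:1 ≈ 2.000; silver ratio ≈ 2.414.

P=root-5, Q=2:1, R=silver ratio, S=16:9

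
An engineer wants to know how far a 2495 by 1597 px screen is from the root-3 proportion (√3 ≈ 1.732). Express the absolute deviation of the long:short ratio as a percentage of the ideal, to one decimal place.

9.8%

Ratio = 2495 / 1597 ≈ 1.5623.
Ideal root-3 ≈ 1.7321. |1.5623 − 1.7321| / 1.7321 ≈ 9.80% → 9.8%.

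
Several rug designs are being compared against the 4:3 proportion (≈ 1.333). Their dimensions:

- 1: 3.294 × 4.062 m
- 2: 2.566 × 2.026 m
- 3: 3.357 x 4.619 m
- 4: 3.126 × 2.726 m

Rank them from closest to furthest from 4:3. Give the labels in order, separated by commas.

1: 4.062/3.294 ≈ 1.233 → |1.233 − 1.333| = 0.100
2: 2.566/2.026 ≈ 1.267 → |1.267 − 1.333| = 0.066
3: 4.619/3.357 ≈ 1.376 → |1.376 − 1.333| = 0.043
4: 3.126/2.726 ≈ 1.147 → |1.147 − 1.333| = 0.186

3, 2, 1, 4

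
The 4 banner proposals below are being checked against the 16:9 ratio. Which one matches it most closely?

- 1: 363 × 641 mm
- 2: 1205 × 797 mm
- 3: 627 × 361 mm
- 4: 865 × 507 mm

Ratios (long/short): 1 ≈ 1.766; 2 ≈ 1.512; 3 ≈ 1.737; 4 ≈ 1.706.
16:9 ≈ 1.778; option 1 is nearest (Δ 0.012).

1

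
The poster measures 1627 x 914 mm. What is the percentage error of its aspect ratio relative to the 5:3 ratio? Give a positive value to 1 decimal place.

6.8%

Ratio = 1627 / 914 ≈ 1.7801.
Ideal 5:3 ≈ 1.6667. |1.7801 − 1.6667| / 1.6667 ≈ 6.80% → 6.8%.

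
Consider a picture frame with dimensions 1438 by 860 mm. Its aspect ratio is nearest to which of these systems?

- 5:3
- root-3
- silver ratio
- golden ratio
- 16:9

1438/860 ≈ 1.672. Nearest candidates are 5:3 (1.667, off by 0.005) and golden ratio (1.618, off by 0.054).

5:3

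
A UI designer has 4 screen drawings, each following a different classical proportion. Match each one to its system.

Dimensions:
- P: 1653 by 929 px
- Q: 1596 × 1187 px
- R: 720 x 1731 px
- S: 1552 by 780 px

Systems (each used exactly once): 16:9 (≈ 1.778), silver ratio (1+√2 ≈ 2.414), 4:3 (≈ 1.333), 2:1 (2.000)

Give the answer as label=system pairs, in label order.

Ratios: P ≈ 1.779; Q ≈ 1.345; R ≈ 2.404; S ≈ 1.990.
Targets: 16:9 ≈ 1.778; silver ratio ≈ 2.414; 4:3 ≈ 1.333; 2:1 ≈ 2.000.

P=16:9, Q=4:3, R=silver ratio, S=2:1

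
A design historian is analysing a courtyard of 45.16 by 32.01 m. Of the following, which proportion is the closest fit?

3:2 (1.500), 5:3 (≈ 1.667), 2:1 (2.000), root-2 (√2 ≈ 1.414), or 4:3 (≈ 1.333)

root-2

45.16/32.01 ≈ 1.411. Nearest candidates are root-2 (1.414, off by 0.003) and 4:3 (1.333, off by 0.078).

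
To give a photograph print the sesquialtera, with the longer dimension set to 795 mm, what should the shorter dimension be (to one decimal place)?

3:2 = 1.50000.
Shorter side = 795 ÷ 1.50000 ≈ 530.000 → 530.0 mm.

530.0 mm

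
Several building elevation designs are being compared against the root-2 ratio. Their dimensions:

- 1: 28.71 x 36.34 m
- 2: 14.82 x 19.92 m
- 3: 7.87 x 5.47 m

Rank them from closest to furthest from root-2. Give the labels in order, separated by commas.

Ratios: 1 = 36.34 / 28.71 ≈ 1.266; 2 = 19.92 / 14.82 ≈ 1.344; 3 = 7.87 / 5.47 ≈ 1.439.
|Δ from 1.414|: 1 0.148; 2 0.070; 3 0.025.

3, 2, 1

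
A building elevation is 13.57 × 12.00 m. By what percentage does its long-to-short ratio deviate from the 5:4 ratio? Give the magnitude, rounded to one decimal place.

9.5%

Ratio = 13.57 / 12.00 ≈ 1.1308.
Ideal 5:4 = 1.2500. |1.1308 − 1.2500| / 1.2500 ≈ 9.54% → 9.5%.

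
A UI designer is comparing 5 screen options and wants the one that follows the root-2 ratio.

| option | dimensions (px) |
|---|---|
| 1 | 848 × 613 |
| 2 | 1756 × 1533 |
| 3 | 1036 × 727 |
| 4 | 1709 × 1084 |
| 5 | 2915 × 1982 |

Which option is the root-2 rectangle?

3

Target root-2 ≈ 1.414.
1: 1.383 (Δ0.031)  2: 1.145 (Δ0.269)  3: 1.425 (Δ0.011)  4: 1.577 (Δ0.163)  5: 1.471 (Δ0.057)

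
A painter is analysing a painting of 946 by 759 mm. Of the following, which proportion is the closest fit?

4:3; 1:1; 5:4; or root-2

5:4

Ratio = 946 / 759 ≈ 1.246.
Distances: 4:3 1.333 (Δ 0.087); 1:1 1.000 (Δ 0.246); 5:4 1.250 (Δ 0.004); root-2 1.414 (Δ 0.168).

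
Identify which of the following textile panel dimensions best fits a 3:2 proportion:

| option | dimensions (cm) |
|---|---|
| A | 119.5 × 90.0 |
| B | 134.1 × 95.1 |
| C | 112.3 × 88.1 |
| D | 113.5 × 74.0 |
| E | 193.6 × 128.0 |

E

Target 3:2 ≈ 1.500.
A: 1.328 (Δ0.172)  B: 1.410 (Δ0.090)  C: 1.275 (Δ0.225)  D: 1.534 (Δ0.034)  E: 1.512 (Δ0.012)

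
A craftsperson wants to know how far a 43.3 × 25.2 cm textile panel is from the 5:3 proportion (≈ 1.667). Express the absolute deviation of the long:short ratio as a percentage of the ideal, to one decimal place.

3.1%

Ratio = 43.3 / 25.2 ≈ 1.7183.
Ideal 5:3 ≈ 1.6667. |1.7183 − 1.6667| / 1.6667 ≈ 3.10% → 3.1%.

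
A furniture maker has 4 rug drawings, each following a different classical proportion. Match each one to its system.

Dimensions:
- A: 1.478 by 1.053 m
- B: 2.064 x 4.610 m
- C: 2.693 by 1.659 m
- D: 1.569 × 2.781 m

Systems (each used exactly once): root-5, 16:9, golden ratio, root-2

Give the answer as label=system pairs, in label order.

Ratios: A ≈ 1.404; B ≈ 2.234; C ≈ 1.623; D ≈ 1.772.
Targets: root-5 ≈ 2.236; 16:9 ≈ 1.778; golden ratio ≈ 1.618; root-2 ≈ 1.414.

A=root-2, B=root-5, C=golden ratio, D=16:9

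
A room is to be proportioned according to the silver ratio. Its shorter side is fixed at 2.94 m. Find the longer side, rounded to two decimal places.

silver ratio ≈ 2.41421.
Longer side = 2.94 × 2.41421 ≈ 7.0978 → 7.10 m.

7.10 m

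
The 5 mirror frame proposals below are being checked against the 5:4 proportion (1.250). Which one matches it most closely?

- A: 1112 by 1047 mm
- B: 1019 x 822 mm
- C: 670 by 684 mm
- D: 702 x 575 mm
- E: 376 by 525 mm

B

Ratios (long/short): A ≈ 1.062; B ≈ 1.240; C ≈ 1.021; D ≈ 1.221; E ≈ 1.396.
5:4 ≈ 1.250; option B is nearest (Δ 0.010).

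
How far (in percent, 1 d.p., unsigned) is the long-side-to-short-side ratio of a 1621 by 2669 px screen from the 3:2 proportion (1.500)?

Ratio = 2669 / 1621 ≈ 1.6465.
Ideal 3:2 = 1.5000. |1.6465 − 1.5000| / 1.5000 ≈ 9.77% → 9.8%.

9.8%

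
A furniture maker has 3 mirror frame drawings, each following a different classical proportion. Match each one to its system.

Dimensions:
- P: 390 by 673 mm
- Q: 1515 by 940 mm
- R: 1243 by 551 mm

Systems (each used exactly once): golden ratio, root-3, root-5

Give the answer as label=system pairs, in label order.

Ratios: P ≈ 1.726; Q ≈ 1.612; R ≈ 2.256.
Targets: golden ratio ≈ 1.618; root-3 ≈ 1.732; root-5 ≈ 2.236.

P=root-3, Q=golden ratio, R=root-5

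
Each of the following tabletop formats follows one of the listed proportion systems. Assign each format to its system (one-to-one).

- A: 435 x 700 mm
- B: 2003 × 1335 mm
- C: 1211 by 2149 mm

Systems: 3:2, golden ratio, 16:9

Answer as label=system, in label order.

A = 700/435 ≈ 1.609 → golden ratio (1.618)
B = 2003/1335 ≈ 1.500 → 3:2 (1.500)
C = 2149/1211 ≈ 1.775 → 16:9 (1.778)

A=golden ratio, B=3:2, C=16:9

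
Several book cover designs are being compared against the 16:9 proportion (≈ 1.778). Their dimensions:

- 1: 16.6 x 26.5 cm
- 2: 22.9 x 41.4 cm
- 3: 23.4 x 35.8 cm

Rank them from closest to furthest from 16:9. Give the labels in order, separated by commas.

Ratios: 1 = 26.5 / 16.6 ≈ 1.596; 2 = 41.4 / 22.9 ≈ 1.808; 3 = 35.8 / 23.4 ≈ 1.530.
|Δ from 1.778|: 1 0.182; 2 0.030; 3 0.248.

2, 1, 3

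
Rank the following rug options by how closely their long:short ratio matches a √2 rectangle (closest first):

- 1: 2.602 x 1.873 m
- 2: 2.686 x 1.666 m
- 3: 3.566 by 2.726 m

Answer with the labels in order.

1: 2.602/1.873 ≈ 1.389 → |1.389 − 1.414| = 0.025
2: 2.686/1.666 ≈ 1.612 → |1.612 − 1.414| = 0.198
3: 3.566/2.726 ≈ 1.308 → |1.308 − 1.414| = 0.106

1, 3, 2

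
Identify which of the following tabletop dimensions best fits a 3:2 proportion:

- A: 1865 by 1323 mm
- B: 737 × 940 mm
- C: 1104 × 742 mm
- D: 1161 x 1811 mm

C

Ratios (long/short): A ≈ 1.410; B ≈ 1.275; C ≈ 1.488; D ≈ 1.560.
3:2 ≈ 1.500; option C is nearest (Δ 0.012).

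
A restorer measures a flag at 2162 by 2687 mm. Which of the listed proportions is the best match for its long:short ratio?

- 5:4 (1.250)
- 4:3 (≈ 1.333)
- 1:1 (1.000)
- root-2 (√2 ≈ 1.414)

Ratio = 2687 / 2162 ≈ 1.243.
Distances: 5:4 1.250 (Δ 0.007); 4:3 1.333 (Δ 0.090); 1:1 1.000 (Δ 0.243); root-2 1.414 (Δ 0.171).

5:4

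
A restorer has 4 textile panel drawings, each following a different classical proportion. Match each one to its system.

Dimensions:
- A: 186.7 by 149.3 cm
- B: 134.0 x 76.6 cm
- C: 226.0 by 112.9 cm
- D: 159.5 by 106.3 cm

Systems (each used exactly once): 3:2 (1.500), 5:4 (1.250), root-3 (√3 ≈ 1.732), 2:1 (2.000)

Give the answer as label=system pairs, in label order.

A=5:4, B=root-3, C=2:1, D=3:2

Ratios: A ≈ 1.251; B ≈ 1.749; C ≈ 2.002; D ≈ 1.500.
Targets: 3:2 ≈ 1.500; 5:4 ≈ 1.250; root-3 ≈ 1.732; 2:1 ≈ 2.000.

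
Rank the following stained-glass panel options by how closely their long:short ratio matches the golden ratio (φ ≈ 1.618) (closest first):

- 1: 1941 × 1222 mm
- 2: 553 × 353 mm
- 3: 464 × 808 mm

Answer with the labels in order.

Ratios: 1 = 1941 / 1222 ≈ 1.588; 2 = 553 / 353 ≈ 1.567; 3 = 808 / 464 ≈ 1.741.
|Δ from 1.618|: 1 0.030; 2 0.051; 3 0.123.

1, 2, 3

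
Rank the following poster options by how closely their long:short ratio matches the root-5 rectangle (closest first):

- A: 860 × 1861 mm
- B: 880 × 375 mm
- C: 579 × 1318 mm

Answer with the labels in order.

A: 1861/860 ≈ 2.164 → |2.164 − 2.236| = 0.072
B: 880/375 ≈ 2.347 → |2.347 − 2.236| = 0.111
C: 1318/579 ≈ 2.276 → |2.276 − 2.236| = 0.040

C, A, B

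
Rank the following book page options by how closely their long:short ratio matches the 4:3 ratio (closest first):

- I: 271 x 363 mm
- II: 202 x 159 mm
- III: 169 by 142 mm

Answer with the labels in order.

Ratios: I = 363 / 271 ≈ 1.339; II = 202 / 159 ≈ 1.270; III = 169 / 142 ≈ 1.190.
|Δ from 1.333|: I 0.006; II 0.063; III 0.143.

I, II, III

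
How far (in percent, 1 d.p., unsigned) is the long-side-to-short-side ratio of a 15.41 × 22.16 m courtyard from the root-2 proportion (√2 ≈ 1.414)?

1.7%

Ratio = 22.16 / 15.41 ≈ 1.4380.
Ideal root-2 ≈ 1.4142. |1.4380 − 1.4142| / 1.4142 ≈ 1.68% → 1.7%.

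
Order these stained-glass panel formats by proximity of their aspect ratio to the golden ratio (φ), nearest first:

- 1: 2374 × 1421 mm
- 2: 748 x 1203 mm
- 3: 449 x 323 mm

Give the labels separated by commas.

Ratios: 1 = 2374 / 1421 ≈ 1.671; 2 = 1203 / 748 ≈ 1.608; 3 = 449 / 323 ≈ 1.390.
|Δ from 1.618|: 1 0.053; 2 0.010; 3 0.228.

2, 1, 3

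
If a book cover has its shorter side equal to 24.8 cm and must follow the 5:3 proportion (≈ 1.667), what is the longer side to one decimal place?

41.3 cm

5:3 ≈ 1.66667.
Longer side = 24.8 × 1.66667 ≈ 41.333 → 41.3 cm.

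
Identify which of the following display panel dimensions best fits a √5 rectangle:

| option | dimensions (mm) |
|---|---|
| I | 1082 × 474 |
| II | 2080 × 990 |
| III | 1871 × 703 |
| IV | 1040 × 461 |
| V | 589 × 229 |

Target root-5 ≈ 2.236.
I: 2.283 (Δ0.047)  II: 2.101 (Δ0.135)  III: 2.661 (Δ0.425)  IV: 2.256 (Δ0.020)  V: 2.572 (Δ0.336)

IV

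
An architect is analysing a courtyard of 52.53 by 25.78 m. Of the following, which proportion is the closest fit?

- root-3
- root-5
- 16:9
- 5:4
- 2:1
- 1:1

52.53/25.78 ≈ 2.038. Nearest candidates are 2:1 (2.000, off by 0.038) and root-5 (2.236, off by 0.198).

2:1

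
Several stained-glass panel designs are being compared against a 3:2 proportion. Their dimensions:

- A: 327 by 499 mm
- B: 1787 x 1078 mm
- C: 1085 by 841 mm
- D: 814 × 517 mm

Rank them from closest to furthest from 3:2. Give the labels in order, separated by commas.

A: 499/327 ≈ 1.526 → |1.526 − 1.500| = 0.026
B: 1787/1078 ≈ 1.658 → |1.658 − 1.500| = 0.158
C: 1085/841 ≈ 1.290 → |1.290 − 1.500| = 0.210
D: 814/517 ≈ 1.574 → |1.574 − 1.500| = 0.074

A, D, B, C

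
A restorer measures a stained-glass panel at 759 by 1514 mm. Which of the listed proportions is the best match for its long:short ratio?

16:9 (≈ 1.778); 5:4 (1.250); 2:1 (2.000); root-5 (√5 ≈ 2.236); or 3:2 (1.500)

Ratio = 1514 / 759 ≈ 1.995.
Distances: 16:9 1.778 (Δ 0.217); 5:4 1.250 (Δ 0.745); 2:1 2.000 (Δ 0.005); root-5 2.236 (Δ 0.241); 3:2 1.500 (Δ 0.495).

2:1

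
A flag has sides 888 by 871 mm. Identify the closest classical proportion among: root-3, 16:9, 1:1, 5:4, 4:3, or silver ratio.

Ratio = 888 / 871 ≈ 1.020.
Distances: root-3 1.732 (Δ 0.712); 16:9 1.778 (Δ 0.758); 1:1 1.000 (Δ 0.020); 5:4 1.250 (Δ 0.230); 4:3 1.333 (Δ 0.313); silver ratio 2.414 (Δ 1.394).

1:1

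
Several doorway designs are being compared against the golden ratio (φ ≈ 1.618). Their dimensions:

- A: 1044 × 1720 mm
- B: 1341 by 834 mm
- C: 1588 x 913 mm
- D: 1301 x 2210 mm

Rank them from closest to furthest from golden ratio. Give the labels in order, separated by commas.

Ratios: A = 1720 / 1044 ≈ 1.648; B = 1341 / 834 ≈ 1.608; C = 1588 / 913 ≈ 1.739; D = 2210 / 1301 ≈ 1.699.
|Δ from 1.618|: A 0.030; B 0.010; C 0.121; D 0.081.

B, A, D, C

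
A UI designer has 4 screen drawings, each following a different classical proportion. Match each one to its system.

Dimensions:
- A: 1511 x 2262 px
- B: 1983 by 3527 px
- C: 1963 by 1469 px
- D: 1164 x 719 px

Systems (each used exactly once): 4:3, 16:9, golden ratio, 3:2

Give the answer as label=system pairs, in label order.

A = 2262/1511 ≈ 1.497 → 3:2 (1.500)
B = 3527/1983 ≈ 1.779 → 16:9 (1.778)
C = 1963/1469 ≈ 1.336 → 4:3 (1.333)
D = 1164/719 ≈ 1.619 → golden ratio (1.618)

A=3:2, B=16:9, C=4:3, D=golden ratio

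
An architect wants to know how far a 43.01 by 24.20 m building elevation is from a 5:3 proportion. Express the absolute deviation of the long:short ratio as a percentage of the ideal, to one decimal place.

Ratio = 43.01 / 24.20 ≈ 1.7773.
Ideal 5:3 ≈ 1.6667. |1.7773 − 1.6667| / 1.6667 ≈ 6.64% → 6.6%.

6.6%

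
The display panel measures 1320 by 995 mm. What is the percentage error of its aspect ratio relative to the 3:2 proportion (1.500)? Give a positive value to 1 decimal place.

11.6%

Ratio = 1320 / 995 ≈ 1.3266.
Ideal 3:2 = 1.5000. |1.3266 − 1.5000| / 1.5000 ≈ 11.56% → 11.6%.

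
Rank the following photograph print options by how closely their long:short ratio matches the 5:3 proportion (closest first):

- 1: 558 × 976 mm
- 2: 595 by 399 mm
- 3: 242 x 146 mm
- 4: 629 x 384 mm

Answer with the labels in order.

1: 976/558 ≈ 1.749 → |1.749 − 1.667| = 0.082
2: 595/399 ≈ 1.491 → |1.491 − 1.667| = 0.176
3: 242/146 ≈ 1.658 → |1.658 − 1.667| = 0.009
4: 629/384 ≈ 1.638 → |1.638 − 1.667| = 0.029

3, 4, 1, 2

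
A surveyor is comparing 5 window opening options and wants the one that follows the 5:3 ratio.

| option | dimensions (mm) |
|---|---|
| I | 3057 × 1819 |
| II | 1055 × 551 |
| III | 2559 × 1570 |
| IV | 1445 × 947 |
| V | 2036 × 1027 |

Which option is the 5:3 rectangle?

Target 5:3 ≈ 1.667.
I: 1.681 (Δ0.014)  II: 1.915 (Δ0.248)  III: 1.630 (Δ0.037)  IV: 1.526 (Δ0.141)  V: 1.982 (Δ0.315)

I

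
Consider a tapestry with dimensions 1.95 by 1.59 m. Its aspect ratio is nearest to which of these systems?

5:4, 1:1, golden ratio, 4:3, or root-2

Ratio = 1.95 / 1.59 ≈ 1.226.
Distances: 5:4 1.250 (Δ 0.024); 1:1 1.000 (Δ 0.226); golden ratio 1.618 (Δ 0.392); 4:3 1.333 (Δ 0.107); root-2 1.414 (Δ 0.188).

5:4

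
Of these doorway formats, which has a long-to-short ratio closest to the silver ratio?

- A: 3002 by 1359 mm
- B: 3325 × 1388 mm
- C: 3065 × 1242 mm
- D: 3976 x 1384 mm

Ratios (long/short): A ≈ 2.209; B ≈ 2.396; C ≈ 2.468; D ≈ 2.873.
silver ratio ≈ 2.414; option B is nearest (Δ 0.018).

B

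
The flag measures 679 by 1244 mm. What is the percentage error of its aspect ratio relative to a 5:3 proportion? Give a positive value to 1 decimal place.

9.9%

Ratio = 1244 / 679 ≈ 1.8321.
Ideal 5:3 ≈ 1.6667. |1.8321 − 1.6667| / 1.6667 ≈ 9.92% → 9.9%.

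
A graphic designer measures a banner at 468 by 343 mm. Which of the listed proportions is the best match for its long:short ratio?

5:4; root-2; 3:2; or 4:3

4:3

Ratio = 468 / 343 ≈ 1.364.
Distances: 5:4 1.250 (Δ 0.114); root-2 1.414 (Δ 0.050); 3:2 1.500 (Δ 0.136); 4:3 1.333 (Δ 0.031).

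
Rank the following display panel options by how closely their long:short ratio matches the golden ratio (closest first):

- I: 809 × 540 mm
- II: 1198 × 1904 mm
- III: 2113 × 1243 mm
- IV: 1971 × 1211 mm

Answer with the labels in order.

Ratios: I = 809 / 540 ≈ 1.498; II = 1904 / 1198 ≈ 1.589; III = 2113 / 1243 ≈ 1.700; IV = 1971 / 1211 ≈ 1.628.
|Δ from 1.618|: I 0.120; II 0.029; III 0.082; IV 0.010.

IV, II, III, I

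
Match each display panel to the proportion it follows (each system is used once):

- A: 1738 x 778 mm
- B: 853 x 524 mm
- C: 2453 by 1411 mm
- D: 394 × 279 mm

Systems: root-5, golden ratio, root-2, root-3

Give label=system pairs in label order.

A=root-5, B=golden ratio, C=root-3, D=root-2

Ratios: A ≈ 2.234; B ≈ 1.628; C ≈ 1.738; D ≈ 1.412.
Targets: root-5 ≈ 2.236; golden ratio ≈ 1.618; root-2 ≈ 1.414; root-3 ≈ 1.732.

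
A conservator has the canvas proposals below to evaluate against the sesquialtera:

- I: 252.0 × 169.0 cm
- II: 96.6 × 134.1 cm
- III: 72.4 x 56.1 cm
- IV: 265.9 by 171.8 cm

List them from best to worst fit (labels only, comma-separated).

I: 252.0/169.0 ≈ 1.491 → |1.491 − 1.500| = 0.009
II: 134.1/96.6 ≈ 1.388 → |1.388 − 1.500| = 0.112
III: 72.4/56.1 ≈ 1.291 → |1.291 − 1.500| = 0.209
IV: 265.9/171.8 ≈ 1.548 → |1.548 − 1.500| = 0.048

I, IV, II, III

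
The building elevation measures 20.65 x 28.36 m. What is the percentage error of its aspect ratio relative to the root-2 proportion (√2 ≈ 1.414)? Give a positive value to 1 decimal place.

2.9%

Ratio = 28.36 / 20.65 ≈ 1.3734.
Ideal root-2 ≈ 1.4142. |1.3734 − 1.4142| / 1.4142 ≈ 2.89% → 2.9%.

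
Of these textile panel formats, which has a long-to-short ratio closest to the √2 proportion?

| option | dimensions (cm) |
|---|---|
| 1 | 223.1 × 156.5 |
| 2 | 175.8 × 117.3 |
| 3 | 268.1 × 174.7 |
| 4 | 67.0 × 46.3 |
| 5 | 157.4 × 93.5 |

1

Ratios (long/short): 1 ≈ 1.426; 2 ≈ 1.499; 3 ≈ 1.535; 4 ≈ 1.447; 5 ≈ 1.683.
root-2 ≈ 1.414; option 1 is nearest (Δ 0.012).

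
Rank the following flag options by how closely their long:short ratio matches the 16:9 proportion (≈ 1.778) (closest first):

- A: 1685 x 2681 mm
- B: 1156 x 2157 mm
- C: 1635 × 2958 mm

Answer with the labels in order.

A: 2681/1685 ≈ 1.591 → |1.591 − 1.778| = 0.187
B: 2157/1156 ≈ 1.866 → |1.866 − 1.778| = 0.088
C: 2958/1635 ≈ 1.809 → |1.809 − 1.778| = 0.031

C, B, A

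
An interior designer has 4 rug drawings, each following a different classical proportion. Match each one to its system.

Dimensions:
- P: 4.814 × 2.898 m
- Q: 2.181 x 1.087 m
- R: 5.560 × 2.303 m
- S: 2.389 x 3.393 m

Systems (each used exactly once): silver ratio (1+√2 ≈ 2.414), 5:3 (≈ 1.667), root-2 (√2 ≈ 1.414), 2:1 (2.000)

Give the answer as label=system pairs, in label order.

Ratios: P ≈ 1.661; Q ≈ 2.006; R ≈ 2.414; S ≈ 1.420.
Targets: silver ratio ≈ 2.414; 5:3 ≈ 1.667; root-2 ≈ 1.414; 2:1 ≈ 2.000.

P=5:3, Q=2:1, R=silver ratio, S=root-2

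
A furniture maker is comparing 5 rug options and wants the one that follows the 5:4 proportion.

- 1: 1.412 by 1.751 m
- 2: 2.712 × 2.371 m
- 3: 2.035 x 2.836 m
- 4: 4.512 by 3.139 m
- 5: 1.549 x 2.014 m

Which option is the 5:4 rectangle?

Ratios (long/short): 1 ≈ 1.240; 2 ≈ 1.144; 3 ≈ 1.394; 4 ≈ 1.437; 5 ≈ 1.300.
5:4 ≈ 1.250; option 1 is nearest (Δ 0.010).

1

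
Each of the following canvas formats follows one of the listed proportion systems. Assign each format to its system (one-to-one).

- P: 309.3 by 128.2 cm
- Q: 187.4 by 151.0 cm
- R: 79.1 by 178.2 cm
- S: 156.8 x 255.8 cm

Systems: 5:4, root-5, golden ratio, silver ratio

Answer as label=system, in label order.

P = 309.3/128.2 ≈ 2.413 → silver ratio (2.414)
Q = 187.4/151.0 ≈ 1.241 → 5:4 (1.250)
R = 178.2/79.1 ≈ 2.253 → root-5 (2.236)
S = 255.8/156.8 ≈ 1.631 → golden ratio (1.618)

P=silver ratio, Q=5:4, R=root-5, S=golden ratio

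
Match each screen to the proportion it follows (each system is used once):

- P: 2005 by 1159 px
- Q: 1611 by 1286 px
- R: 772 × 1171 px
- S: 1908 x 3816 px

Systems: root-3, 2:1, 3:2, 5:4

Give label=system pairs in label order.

P = 2005/1159 ≈ 1.730 → root-3 (1.732)
Q = 1611/1286 ≈ 1.253 → 5:4 (1.250)
R = 1171/772 ≈ 1.517 → 3:2 (1.500)
S = 3816/1908 ≈ 2.000 → 2:1 (2.000)

P=root-3, Q=5:4, R=3:2, S=2:1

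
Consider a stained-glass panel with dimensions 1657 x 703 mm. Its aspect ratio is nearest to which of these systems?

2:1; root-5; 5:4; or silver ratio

silver ratio

1657/703 ≈ 2.357. Nearest candidates are silver ratio (2.414, off by 0.057) and root-5 (2.236, off by 0.121).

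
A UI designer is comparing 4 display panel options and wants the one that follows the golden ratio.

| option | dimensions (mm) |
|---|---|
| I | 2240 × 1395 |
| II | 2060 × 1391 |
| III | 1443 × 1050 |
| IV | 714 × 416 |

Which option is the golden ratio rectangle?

Target golden ratio ≈ 1.618.
I: 1.606 (Δ0.012)  II: 1.481 (Δ0.137)  III: 1.374 (Δ0.244)  IV: 1.716 (Δ0.098)

I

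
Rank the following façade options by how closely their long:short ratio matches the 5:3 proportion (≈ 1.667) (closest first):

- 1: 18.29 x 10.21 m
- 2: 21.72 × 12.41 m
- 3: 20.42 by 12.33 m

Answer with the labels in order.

1: 18.29/10.21 ≈ 1.791 → |1.791 − 1.667| = 0.124
2: 21.72/12.41 ≈ 1.750 → |1.750 − 1.667| = 0.083
3: 20.42/12.33 ≈ 1.656 → |1.656 − 1.667| = 0.011

3, 2, 1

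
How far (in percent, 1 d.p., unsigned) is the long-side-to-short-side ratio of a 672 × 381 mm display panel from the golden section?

Ratio = 672 / 381 ≈ 1.7638.
Ideal golden ratio ≈ 1.6180. |1.7638 − 1.6180| / 1.6180 ≈ 9.01% → 9.0%.

9.0%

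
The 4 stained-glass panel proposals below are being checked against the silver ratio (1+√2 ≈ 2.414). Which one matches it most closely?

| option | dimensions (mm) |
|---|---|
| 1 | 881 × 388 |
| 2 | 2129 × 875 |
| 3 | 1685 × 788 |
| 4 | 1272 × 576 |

2

Ratios (long/short): 1 ≈ 2.271; 2 ≈ 2.433; 3 ≈ 2.138; 4 ≈ 2.208.
silver ratio ≈ 2.414; option 2 is nearest (Δ 0.019).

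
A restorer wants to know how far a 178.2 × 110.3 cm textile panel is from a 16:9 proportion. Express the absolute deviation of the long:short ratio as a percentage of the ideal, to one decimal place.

9.1%

Ratio = 178.2 / 110.3 ≈ 1.6156.
Ideal 16:9 ≈ 1.7778. |1.6156 − 1.7778| / 1.7778 ≈ 9.12% → 9.1%.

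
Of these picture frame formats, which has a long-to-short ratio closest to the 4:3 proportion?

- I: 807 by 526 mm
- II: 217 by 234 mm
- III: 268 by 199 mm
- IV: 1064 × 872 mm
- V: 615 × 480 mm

III

Ratios (long/short): I ≈ 1.534; II ≈ 1.078; III ≈ 1.347; IV ≈ 1.220; V ≈ 1.281.
4:3 ≈ 1.333; option III is nearest (Δ 0.014).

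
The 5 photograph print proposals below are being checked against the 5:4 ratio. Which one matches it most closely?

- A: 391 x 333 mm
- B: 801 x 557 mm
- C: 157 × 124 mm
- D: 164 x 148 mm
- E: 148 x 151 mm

C

Target 5:4 ≈ 1.250.
A: 1.174 (Δ0.076)  B: 1.438 (Δ0.188)  C: 1.266 (Δ0.016)  D: 1.108 (Δ0.142)  E: 1.020 (Δ0.230)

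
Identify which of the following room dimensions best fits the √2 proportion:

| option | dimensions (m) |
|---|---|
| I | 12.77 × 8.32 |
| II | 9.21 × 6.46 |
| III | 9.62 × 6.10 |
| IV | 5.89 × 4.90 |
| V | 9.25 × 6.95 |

Ratios (long/short): I ≈ 1.535; II ≈ 1.426; III ≈ 1.577; IV ≈ 1.202; V ≈ 1.331.
root-2 ≈ 1.414; option II is nearest (Δ 0.012).

II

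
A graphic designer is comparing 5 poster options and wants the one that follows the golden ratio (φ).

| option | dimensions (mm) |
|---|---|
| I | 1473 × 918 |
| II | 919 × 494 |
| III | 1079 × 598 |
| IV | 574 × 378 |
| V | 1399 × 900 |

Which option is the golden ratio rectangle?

Ratios (long/short): I ≈ 1.605; II ≈ 1.860; III ≈ 1.804; IV ≈ 1.519; V ≈ 1.554.
golden ratio ≈ 1.618; option I is nearest (Δ 0.013).

I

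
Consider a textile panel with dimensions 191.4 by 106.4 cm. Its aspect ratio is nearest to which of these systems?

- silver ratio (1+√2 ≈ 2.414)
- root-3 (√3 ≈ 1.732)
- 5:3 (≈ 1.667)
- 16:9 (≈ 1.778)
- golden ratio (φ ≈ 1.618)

16:9

Ratio = 191.4 / 106.4 ≈ 1.799.
Distances: silver ratio 2.414 (Δ 0.615); root-3 1.732 (Δ 0.067); 5:3 1.667 (Δ 0.132); 16:9 1.778 (Δ 0.021); golden ratio 1.618 (Δ 0.181).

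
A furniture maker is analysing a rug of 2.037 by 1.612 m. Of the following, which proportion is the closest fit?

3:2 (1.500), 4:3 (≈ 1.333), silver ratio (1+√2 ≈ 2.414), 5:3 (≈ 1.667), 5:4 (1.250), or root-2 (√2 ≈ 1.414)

5:4

Ratio = 2.037 / 1.612 ≈ 1.264.
Distances: 3:2 1.500 (Δ 0.236); 4:3 1.333 (Δ 0.069); silver ratio 2.414 (Δ 1.150); 5:3 1.667 (Δ 0.403); 5:4 1.250 (Δ 0.014); root-2 1.414 (Δ 0.150).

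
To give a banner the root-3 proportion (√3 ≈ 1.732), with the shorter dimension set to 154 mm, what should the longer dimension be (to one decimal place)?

root-3 ≈ 1.73205.
Longer side = 154 × 1.73205 ≈ 266.736 → 266.7 mm.

266.7 mm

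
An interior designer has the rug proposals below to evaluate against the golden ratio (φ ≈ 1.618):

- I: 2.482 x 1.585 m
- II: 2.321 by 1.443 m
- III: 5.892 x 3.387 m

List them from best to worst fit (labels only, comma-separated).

II, I, III

Ratios: I = 2.482 / 1.585 ≈ 1.566; II = 2.321 / 1.443 ≈ 1.608; III = 5.892 / 3.387 ≈ 1.740.
|Δ from 1.618|: I 0.052; II 0.010; III 0.122.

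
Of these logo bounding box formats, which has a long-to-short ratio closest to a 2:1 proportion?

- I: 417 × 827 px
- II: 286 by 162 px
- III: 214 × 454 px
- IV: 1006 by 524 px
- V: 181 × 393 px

I

Target 2:1 ≈ 2.000.
I: 1.983 (Δ0.017)  II: 1.765 (Δ0.235)  III: 2.121 (Δ0.121)  IV: 1.920 (Δ0.080)  V: 2.171 (Δ0.171)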